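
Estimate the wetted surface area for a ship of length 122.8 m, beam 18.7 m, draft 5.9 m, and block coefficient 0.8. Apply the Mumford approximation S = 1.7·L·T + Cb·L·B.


Formula: S = 1.7*L*T + V/T with V = Cb*L*B*T, i.e. S = L * (1.7*T + Cb*B)
Step 1 — 1.7*T = 1.7 * 5.9 = 10.03 m
Step 2 — Cb*B = 0.8 * 18.7 = 14.96 m
Step 3 — 1.7*T + Cb*B = 10.03 + 14.96 = 24.99 m
Step 4 — S = 122.8 * 24.99 ≈ 3068.8 m^2 (5 s.f.)

3068.8 m^2


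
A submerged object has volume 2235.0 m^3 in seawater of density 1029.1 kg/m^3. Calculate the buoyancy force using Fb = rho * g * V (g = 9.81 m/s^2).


Formula: Fb = rho * g * V
Substituting: Fb = 1029.1 * 9.81 * 2235.0
Intermediate: 1029.1 * 9.81 = 10095.471
Result: Fb = 10095.471 * 2235.0 ≈ 22563000 N (5 s.f.)

22563000 N


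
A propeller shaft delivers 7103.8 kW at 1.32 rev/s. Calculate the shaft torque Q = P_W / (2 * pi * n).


Formula: Q = P_W / (2 * pi * n)
Step 1 — P_W = 7103.8 kW * 1000 = 7103800.0 W
Step 2 — 2 * pi * n = 2 * pi * 1.32 = 8.293805
Step 3 — Q = 7103800.0 / 8.293805 ≈ 856520 N·m (5 s.f.)

856520 N·m


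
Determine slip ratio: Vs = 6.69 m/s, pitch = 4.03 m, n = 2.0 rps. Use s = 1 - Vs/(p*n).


Formula: s = 1 - Vs / (p * n)
Step 1 — p * n = 4.03 * 2.0 = 8.06
Step 2 — Vs / (p*n) = 6.69 / 8.06 = 0.830025 (6 d.p.)
Step 3 — s = 1 - 0.830025 = 0.169975

0.169975


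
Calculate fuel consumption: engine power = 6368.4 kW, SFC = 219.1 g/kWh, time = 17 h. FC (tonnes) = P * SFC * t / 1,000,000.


Formula: FC (tonnes) = P * SFC * t / 1,000,000
Step 1 — P * SFC * t = 6368.4 * 219.1 * 17 = 23720379.48 g
Step 2 — FC (tonnes) = 23720379.48 / 1,000,000 ≈ 23.720 tonnes (5 s.f.)

23.720 tonnes


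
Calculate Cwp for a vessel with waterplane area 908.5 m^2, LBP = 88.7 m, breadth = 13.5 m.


Formula: Cwp = Aw / (L * B)
Step 1 — L * B = 88.7 * 13.5 = 1197.45 m^2
Step 2 — Cwp = 908.5 / 1197.45 ≈ 0.75870 (5 s.f.)

0.75870


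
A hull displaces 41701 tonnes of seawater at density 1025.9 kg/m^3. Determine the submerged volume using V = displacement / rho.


Formula: V = mass / rho
Step 1 — convert tonnes to kg: 41701 t * 1000 = 41701000 kg
Step 2 — V = 41701000 / 1025.9 ≈ 40648 m^3 (5 s.f.)

40648 m^3


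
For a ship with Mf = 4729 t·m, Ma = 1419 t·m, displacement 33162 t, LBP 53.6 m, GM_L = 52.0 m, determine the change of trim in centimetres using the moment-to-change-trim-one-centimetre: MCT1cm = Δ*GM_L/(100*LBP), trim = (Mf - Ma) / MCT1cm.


Formula: net trimming moment = Mf - Ma; MCT1cm = Δ*GM_L/(100*LBP); trim = net moment / MCT1cm
Step 1 — net trimming moment = 4729 - 1419 = 3310 t·m
Step 2 — MCT1cm = 33162 * 52.0 / (100 * 53.6) = 321.7209 t·m/cm
Step 3 — trim = 3310 / 321.7209 ≈ 10.288 cm (5 s.f.)

10.288 cm


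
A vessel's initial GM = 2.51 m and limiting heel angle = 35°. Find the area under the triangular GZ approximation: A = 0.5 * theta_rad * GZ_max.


Formula: GZ_max = GM * sin(theta); Area = 0.5 * theta_rad * GZ_max
Step 1 — GZ_max = 2.51 * sin(35°) = 2.51 * 0.573576 = 1.439676 m
Step 2 — theta_rad = 35 * pi/180 = 0.610865 rad
Step 3 — Area = 0.5 * 0.610865 * 1.439676 ≈ 0.43972 m·rad (5 s.f.)

0.43972 m·rad


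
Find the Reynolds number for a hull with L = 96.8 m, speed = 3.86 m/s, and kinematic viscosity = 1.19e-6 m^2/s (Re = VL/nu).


Formula: Re = V * L / nu
Step 1 — V * L = 3.86 * 96.8 = 373.648 m^2/s
Step 2 — Re = 373.648 / 1.19e-6 = 3.14e+08

3.14e+08


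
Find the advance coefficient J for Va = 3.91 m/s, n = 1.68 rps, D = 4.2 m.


Formula: J = Va / (n * D)
Step 1 — n * D = 1.68 * 4.2 = 7.056
Step 2 — J = 3.91 / 7.056 ≈ 0.55414 (5 s.f.)

0.55414


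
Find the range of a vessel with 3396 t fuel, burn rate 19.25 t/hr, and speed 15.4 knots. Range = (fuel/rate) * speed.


Formula: endurance = fuel / rate; range = endurance * speed
Step 1 — endurance = 3396 / 19.25 = 176.4156 hours
Step 2 — range = 176.4156 * 15.4 ≈ 2716.8 nautical miles (5 s.f.)

2716.8 NM


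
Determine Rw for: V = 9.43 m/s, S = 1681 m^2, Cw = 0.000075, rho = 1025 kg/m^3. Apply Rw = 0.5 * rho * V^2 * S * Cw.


Formula: Rw = 0.5 * rho * V^2 * S * Cw
Step 1 — V^2 = 9.43^2 = 88.9249
Step 2 — 0.5 * rho * V^2 = 0.5 * 1025 * 88.9249 = 45574.01125
Step 3 — Rw = 45574.01125 * 1681 * 0.000075 ≈ 5745.7 N (5 s.f.)

5745.7 N


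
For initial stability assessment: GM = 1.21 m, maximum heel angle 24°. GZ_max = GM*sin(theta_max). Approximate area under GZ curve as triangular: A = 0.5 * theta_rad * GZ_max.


Formula: GZ_max = GM * sin(theta); Area = 0.5 * theta_rad * GZ_max
Step 1 — GZ_max = 1.21 * sin(24°) = 1.21 * 0.406737 = 0.492152 m
Step 2 — theta_rad = 24 * pi/180 = 0.418879 rad
Step 3 — Area = 0.5 * 0.418879 * 0.492152 ≈ 0.10308 m·rad (5 s.f.)

0.10308 m·rad


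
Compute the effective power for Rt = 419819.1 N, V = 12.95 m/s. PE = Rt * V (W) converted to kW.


Formula: PE = Rt * V / 1000 (kW)
Step 1 — PE (W) = 419819.1 * 12.95 = 5436657.345 W
Step 2 — PE (kW) = 5436657.345 / 1000 ≈ 5436.7 kW (5 s.f.)

5436.7 kW


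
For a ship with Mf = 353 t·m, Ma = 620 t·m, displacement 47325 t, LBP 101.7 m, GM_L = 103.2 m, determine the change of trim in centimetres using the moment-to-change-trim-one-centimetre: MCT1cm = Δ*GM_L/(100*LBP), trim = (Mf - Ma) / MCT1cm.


Formula: net trimming moment = Mf - Ma; MCT1cm = Δ*GM_L/(100*LBP); trim = net moment / MCT1cm
Step 1 — net trimming moment = 353 - 620 = -267 t·m
Step 2 — MCT1cm = 47325 * 103.2 / (100 * 101.7) = 480.2301 t·m/cm
Step 3 — trim = -267 / 480.2301 ≈ -0.55598 cm (5 s.f.)

-0.55598 cm


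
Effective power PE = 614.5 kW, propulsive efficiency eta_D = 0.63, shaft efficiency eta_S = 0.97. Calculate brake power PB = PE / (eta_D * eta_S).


Formula: PB = PE / (eta_D * eta_S)
Step 1 — combined efficiency = eta_D * eta_S = 0.63 * 0.97 = 0.6111
Step 2 — PB = 614.5 / 0.6111 ≈ 1005.6 kW (5 s.f.)

1005.6 kW


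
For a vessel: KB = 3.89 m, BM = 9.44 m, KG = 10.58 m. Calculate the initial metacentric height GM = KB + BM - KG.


Formula: GM = KB + BM - KG
Step 1 — KM = KB + BM = 3.89 + 9.44 = 13.33 m
Step 2 — GM = KM - KG = 13.33 - 10.58 = 2.75 m

2.75 m


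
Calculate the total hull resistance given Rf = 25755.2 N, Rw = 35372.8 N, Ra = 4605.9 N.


Formula: Rt = Rf + Rw + Ra
Substituting: Rt = 25755.2 + 35372.8 + 4605.9
Result: Rt = 65733.9 N

65733.9 N


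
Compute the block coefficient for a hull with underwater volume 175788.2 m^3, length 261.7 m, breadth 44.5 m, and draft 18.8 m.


Formula: Cb = V / (L * B * T)
Step 1 — L * B * T = 261.7 * 44.5 * 18.8 = 218938.22 m^3
Step 2 — Cb = 175788.2 / 218938.22 ≈ 0.80291 (5 s.f.)

0.80291


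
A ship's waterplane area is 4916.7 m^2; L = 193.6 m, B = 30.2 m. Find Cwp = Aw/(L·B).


Formula: Cwp = Aw / (L * B)
Step 1 — L * B = 193.6 * 30.2 = 5846.72 m^2
Step 2 — Cwp = 4916.7 / 5846.72 ≈ 0.84093 (5 s.f.)

0.84093


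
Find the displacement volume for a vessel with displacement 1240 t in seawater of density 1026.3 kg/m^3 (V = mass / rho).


Formula: V = mass / rho
Step 1 — convert tonnes to kg: 1240 t * 1000 = 1240000 kg
Step 2 — V = 1240000 / 1026.3 ≈ 1208.2 m^3 (5 s.f.)

1208.2 m^3


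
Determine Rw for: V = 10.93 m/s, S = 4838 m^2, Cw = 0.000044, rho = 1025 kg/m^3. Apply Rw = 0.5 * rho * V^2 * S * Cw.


Formula: Rw = 0.5 * rho * V^2 * S * Cw
Step 1 — V^2 = 10.93^2 = 119.4649
Step 2 — 0.5 * rho * V^2 = 0.5 * 1025 * 119.4649 = 61225.76125
Step 3 — Rw = 61225.76125 * 4838 * 0.000044 ≈ 13033 N (5 s.f.)

13033 N


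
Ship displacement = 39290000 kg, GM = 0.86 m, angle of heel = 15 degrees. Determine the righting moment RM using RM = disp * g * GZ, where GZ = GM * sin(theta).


Formula: GZ = GM * sin(theta); RM = disp * g * GZ
Step 1 — GZ = 0.86 * sin(15°) = 0.86 * 0.258819 = 0.222584 m
Step 2 — RM = 39290000 * 9.81 * 0.222584 ≈ 85792000 N·m (5 s.f.)

85792000 N·m


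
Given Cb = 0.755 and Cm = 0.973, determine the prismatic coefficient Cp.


Formula: Cp = Cb / Cm
Substituting: Cp = 0.755 / 0.973
Result: Cp ≈ 0.77595 (5 s.f.)

0.77595


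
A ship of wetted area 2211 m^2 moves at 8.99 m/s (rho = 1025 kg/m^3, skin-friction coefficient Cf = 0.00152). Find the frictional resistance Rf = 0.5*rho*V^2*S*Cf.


Formula: Rf = 0.5 * rho * V^2 * S * Cf
Step 1 — V^2 = 8.99^2 = 80.8201
Step 2 — 0.5 * rho * V^2 = 0.5 * 1025 * 80.8201 = 41420.30125
Step 3 — Rf = 41420.30125 * 2211 * 0.00152 ≈ 139200 N (5 s.f.)

139200 N


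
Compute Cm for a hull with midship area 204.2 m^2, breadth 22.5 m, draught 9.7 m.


Formula: Cm = Am / (B * T)
Step 1 — B * T = 22.5 * 9.7 = 218.25 m^2
Step 2 — Cm = 204.2 / 218.25 ≈ 0.93562 (5 s.f.)

0.93562


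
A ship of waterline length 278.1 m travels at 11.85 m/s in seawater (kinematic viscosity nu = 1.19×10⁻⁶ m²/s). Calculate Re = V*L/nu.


Formula: Re = V * L / nu
Step 1 — V * L = 11.85 * 278.1 = 3295.485 m^2/s
Step 2 — Re = 3295.485 / 1.19e-6 = 2.77e+09

2.77e+09


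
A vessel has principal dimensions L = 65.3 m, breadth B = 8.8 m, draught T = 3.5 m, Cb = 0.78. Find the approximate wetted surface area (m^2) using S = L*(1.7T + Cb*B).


Formula: S = 1.7*L*T + V/T with V = Cb*L*B*T, i.e. S = L * (1.7*T + Cb*B)
Step 1 — 1.7*T = 1.7 * 3.5 = 5.95 m
Step 2 — Cb*B = 0.78 * 8.8 = 6.864 m
Step 3 — 1.7*T + Cb*B = 5.95 + 6.864 = 12.814 m
Step 4 — S = 65.3 * 12.814 ≈ 836.75 m^2 (5 s.f.)

836.75 m^2


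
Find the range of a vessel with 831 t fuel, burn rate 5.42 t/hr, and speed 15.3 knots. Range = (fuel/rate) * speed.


Formula: endurance = fuel / rate; range = endurance * speed
Step 1 — endurance = 831 / 5.42 = 153.321 hours
Step 2 — range = 153.321 * 15.3 ≈ 2345.8 nautical miles (5 s.f.)

2345.8 NM


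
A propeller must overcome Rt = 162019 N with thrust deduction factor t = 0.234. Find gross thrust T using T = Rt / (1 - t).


Formula: T = Rt / (1 - t)
Step 1 — (1 - t) = 1 - 0.234 = 0.766
Step 2 — T = 162019 / 0.766 ≈ 211510 N (5 s.f.)

211510 N


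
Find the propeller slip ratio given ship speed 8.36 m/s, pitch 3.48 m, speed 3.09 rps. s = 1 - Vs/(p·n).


Formula: s = 1 - Vs / (p * n)
Step 1 — p * n = 3.48 * 3.09 = 10.7532
Step 2 — Vs / (p*n) = 8.36 / 10.7532 = 0.777443 (6 d.p.)
Step 3 — s = 1 - 0.777443 = 0.222557

0.222557


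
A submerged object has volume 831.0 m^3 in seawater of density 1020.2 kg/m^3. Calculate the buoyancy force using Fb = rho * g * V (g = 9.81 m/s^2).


Formula: Fb = rho * g * V
Substituting: Fb = 1020.2 * 9.81 * 831.0
Intermediate: 1020.2 * 9.81 = 10008.162
Result: Fb = 10008.162 * 831.0 ≈ 8316800 N (5 s.f.)

8316800 N


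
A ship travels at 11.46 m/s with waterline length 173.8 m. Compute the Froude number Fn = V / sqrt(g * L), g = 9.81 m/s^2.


Formula: Fn = V / sqrt(g * L)
Step 1 — g * L = 9.81 * 173.8 = 1704.978
Step 2 — sqrt(g * L) = sqrt(1704.978) = 41.291379
Step 3 — Fn = 11.46 / 41.291379 ≈ 0.27754 (5 s.f.)

0.27754


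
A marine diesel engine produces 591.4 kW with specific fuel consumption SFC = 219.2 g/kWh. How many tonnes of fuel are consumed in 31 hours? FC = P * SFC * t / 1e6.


Formula: FC (tonnes) = P * SFC * t / 1,000,000
Step 1 — P * SFC * t = 591.4 * 219.2 * 31 = 4018681.28 g
Step 2 — FC (tonnes) = 4018681.28 / 1,000,000 ≈ 4.0187 tonnes (5 s.f.)

4.0187 tonnes


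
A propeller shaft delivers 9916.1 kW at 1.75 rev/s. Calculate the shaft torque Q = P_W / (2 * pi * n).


Formula: Q = P_W / (2 * pi * n)
Step 1 — P_W = 9916.1 kW * 1000 = 9916100.0 W
Step 2 — 2 * pi * n = 2 * pi * 1.75 = 10.995574
Step 3 — Q = 9916100.0 / 10.995574 ≈ 901830 N·m (5 s.f.)

901830 N·m


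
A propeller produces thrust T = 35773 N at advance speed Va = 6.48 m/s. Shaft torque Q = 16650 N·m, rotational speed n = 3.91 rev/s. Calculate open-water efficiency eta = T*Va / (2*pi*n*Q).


Formula: eta = T * Va / (2 * pi * n * Q)
Step 1 — numerator = T * Va = 35773 * 6.48 = 231809.04
Step 2 — 2 * pi * n = 2 * pi * 3.91 = 24.567255
Step 3 — denominator = 24.567255 * 16650 = 409044.8
Step 4 — eta = 231809.04 / 409044.8 ≈ 0.56671 (5 s.f.)

0.56671


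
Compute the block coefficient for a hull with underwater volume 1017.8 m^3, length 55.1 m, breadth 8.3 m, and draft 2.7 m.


Formula: Cb = V / (L * B * T)
Step 1 — L * B * T = 55.1 * 8.3 * 2.7 = 1234.791 m^3
Step 2 — Cb = 1017.8 / 1234.791 ≈ 0.82427 (5 s.f.)

0.82427


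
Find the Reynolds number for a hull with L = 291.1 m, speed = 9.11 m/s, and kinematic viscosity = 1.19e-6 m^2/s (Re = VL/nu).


Formula: Re = V * L / nu
Step 1 — V * L = 9.11 * 291.1 = 2651.921 m^2/s
Step 2 — Re = 2651.921 / 1.19e-6 = 2.23e+09

2.23e+09


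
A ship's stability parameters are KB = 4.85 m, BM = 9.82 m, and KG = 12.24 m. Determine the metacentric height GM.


Formula: GM = KB + BM - KG
Step 1 — KM = KB + BM = 4.85 + 9.82 = 14.67 m
Step 2 — GM = KM - KG = 14.67 - 12.24 = 2.43 m

2.43 m


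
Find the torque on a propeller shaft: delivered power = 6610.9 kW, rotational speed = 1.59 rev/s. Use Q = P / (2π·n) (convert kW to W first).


Formula: Q = P_W / (2 * pi * n)
Step 1 — P_W = 6610.9 kW * 1000 = 6610900.0 W
Step 2 — 2 * pi * n = 2 * pi * 1.59 = 9.990265
Step 3 — Q = 6610900.0 / 9.990265 ≈ 661730 N·m (5 s.f.)

661730 N·m


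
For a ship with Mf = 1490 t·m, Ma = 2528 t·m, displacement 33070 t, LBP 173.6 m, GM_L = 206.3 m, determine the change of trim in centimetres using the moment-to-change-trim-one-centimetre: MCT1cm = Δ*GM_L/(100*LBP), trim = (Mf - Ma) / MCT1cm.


Formula: net trimming moment = Mf - Ma; MCT1cm = Δ*GM_L/(100*LBP); trim = net moment / MCT1cm
Step 1 — net trimming moment = 1490 - 2528 = -1038 t·m
Step 2 — MCT1cm = 33070 * 206.3 / (100 * 173.6) = 392.992 t·m/cm
Step 3 — trim = -1038 / 392.992 ≈ -2.6413 cm (5 s.f.)

-2.6413 cm


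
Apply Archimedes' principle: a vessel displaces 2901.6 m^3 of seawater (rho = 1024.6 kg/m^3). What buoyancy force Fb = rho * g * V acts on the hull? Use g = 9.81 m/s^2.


Formula: Fb = rho * g * V
Substituting: Fb = 1024.6 * 9.81 * 2901.6
Intermediate: 1024.6 * 9.81 = 10051.326
Result: Fb = 10051.326 * 2901.6 ≈ 29165000 N (5 s.f.)

29165000 N


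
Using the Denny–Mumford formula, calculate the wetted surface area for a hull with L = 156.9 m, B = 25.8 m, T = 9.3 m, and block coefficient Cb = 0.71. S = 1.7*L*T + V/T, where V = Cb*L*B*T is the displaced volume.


Formula: S = 1.7*L*T + V/T with V = Cb*L*B*T, i.e. S = L * (1.7*T + Cb*B)
Step 1 — 1.7*T = 1.7 * 9.3 = 15.81 m
Step 2 — Cb*B = 0.71 * 25.8 = 18.318 m
Step 3 — 1.7*T + Cb*B = 15.81 + 18.318 = 34.128 m
Step 4 — S = 156.9 * 34.128 ≈ 5354.7 m^2 (5 s.f.)

5354.7 m^2


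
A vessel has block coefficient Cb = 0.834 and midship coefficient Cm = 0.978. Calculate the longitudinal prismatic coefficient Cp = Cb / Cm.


Formula: Cp = Cb / Cm
Substituting: Cp = 0.834 / 0.978
Result: Cp ≈ 0.85276 (5 s.f.)

0.85276


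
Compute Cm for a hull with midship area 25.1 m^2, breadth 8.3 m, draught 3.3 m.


Formula: Cm = Am / (B * T)
Step 1 — B * T = 8.3 * 3.3 = 27.39 m^2
Step 2 — Cm = 25.1 / 27.39 ≈ 0.91639 (5 s.f.)

0.91639


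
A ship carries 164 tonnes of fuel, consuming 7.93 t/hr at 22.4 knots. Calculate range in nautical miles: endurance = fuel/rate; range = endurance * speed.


Formula: endurance = fuel / rate; range = endurance * speed
Step 1 — endurance = 164 / 7.93 = 20.681 hours
Step 2 — range = 20.681 * 22.4 ≈ 463.25 nautical miles (5 s.f.)

463.25 NM


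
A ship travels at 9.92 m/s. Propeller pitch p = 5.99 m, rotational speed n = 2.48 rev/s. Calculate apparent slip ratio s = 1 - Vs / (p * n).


Formula: s = 1 - Vs / (p * n)
Step 1 — p * n = 5.99 * 2.48 = 14.8552
Step 2 — Vs / (p*n) = 9.92 / 14.8552 = 0.66778 (6 d.p.)
Step 3 — s = 1 - 0.66778 = 0.33222

0.33222


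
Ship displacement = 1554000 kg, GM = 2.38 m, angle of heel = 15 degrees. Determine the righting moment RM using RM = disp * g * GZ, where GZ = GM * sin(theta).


Formula: GZ = GM * sin(theta); RM = disp * g * GZ
Step 1 — GZ = 2.38 * sin(15°) = 2.38 * 0.258819 = 0.615989 m
Step 2 — RM = 1554000 * 9.81 * 0.615989 ≈ 9390600 N·m (5 s.f.)

9390600 N·m


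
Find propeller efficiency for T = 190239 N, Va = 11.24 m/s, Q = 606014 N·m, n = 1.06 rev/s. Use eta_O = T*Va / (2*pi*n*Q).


Formula: eta = T * Va / (2 * pi * n * Q)
Step 1 — numerator = T * Va = 190239 * 11.24 = 2138286.36
Step 2 — 2 * pi * n = 2 * pi * 1.06 = 6.660176
Step 3 — denominator = 6.660176 * 606014 = 4036159.9
Step 4 — eta = 2138286.36 / 4036159.9 ≈ 0.52978 (5 s.f.)

0.52978


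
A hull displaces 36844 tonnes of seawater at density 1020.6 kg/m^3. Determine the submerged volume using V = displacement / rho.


Formula: V = mass / rho
Step 1 — convert tonnes to kg: 36844 t * 1000 = 36844000 kg
Step 2 — V = 36844000 / 1020.6 ≈ 36100 m^3 (5 s.f.)

36100 m^3


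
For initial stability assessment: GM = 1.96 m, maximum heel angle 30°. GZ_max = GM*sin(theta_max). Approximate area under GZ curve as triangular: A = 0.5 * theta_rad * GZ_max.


Formula: GZ_max = GM * sin(theta); Area = 0.5 * theta_rad * GZ_max
Step 1 — GZ_max = 1.96 * sin(30°) = 1.96 * 0.5 = 0.98 m
Step 2 — theta_rad = 30 * pi/180 = 0.523599 rad
Step 3 — Area = 0.5 * 0.523599 * 0.98 ≈ 0.25656 m·rad (5 s.f.)

0.25656 m·rad


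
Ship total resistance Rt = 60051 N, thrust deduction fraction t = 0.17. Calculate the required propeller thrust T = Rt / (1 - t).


Formula: T = Rt / (1 - t)
Step 1 — (1 - t) = 1 - 0.17 = 0.83
Step 2 — T = 60051 / 0.83 ≈ 72351 N (5 s.f.)

72351 N


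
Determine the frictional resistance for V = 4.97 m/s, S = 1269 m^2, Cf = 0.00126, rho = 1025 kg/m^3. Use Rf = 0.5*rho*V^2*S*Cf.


Formula: Rf = 0.5 * rho * V^2 * S * Cf
Step 1 — V^2 = 4.97^2 = 24.7009
Step 2 — 0.5 * rho * V^2 = 0.5 * 1025 * 24.7009 = 12659.21125
Step 3 — Rf = 12659.21125 * 1269 * 0.00126 ≈ 20241 N (5 s.f.)

20241 N


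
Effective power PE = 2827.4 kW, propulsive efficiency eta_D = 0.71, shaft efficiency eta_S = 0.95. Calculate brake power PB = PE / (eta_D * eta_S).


Formula: PB = PE / (eta_D * eta_S)
Step 1 — combined efficiency = eta_D * eta_S = 0.71 * 0.95 = 0.6745
Step 2 — PB = 2827.4 / 0.6745 ≈ 4191.8 kW (5 s.f.)

4191.8 kW


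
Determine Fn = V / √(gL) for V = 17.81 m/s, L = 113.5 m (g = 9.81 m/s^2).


Formula: Fn = V / sqrt(g * L)
Step 1 — g * L = 9.81 * 113.5 = 1113.435
Step 2 — sqrt(g * L) = sqrt(1113.435) = 33.368173
Step 3 — Fn = 17.81 / 33.368173 ≈ 0.53374 (5 s.f.)

0.53374


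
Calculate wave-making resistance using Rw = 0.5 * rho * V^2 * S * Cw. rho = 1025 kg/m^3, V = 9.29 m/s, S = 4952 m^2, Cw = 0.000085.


Formula: Rw = 0.5 * rho * V^2 * S * Cw
Step 1 — V^2 = 9.29^2 = 86.3041
Step 2 — 0.5 * rho * V^2 = 0.5 * 1025 * 86.3041 = 44230.85125
Step 3 — Rw = 44230.85125 * 4952 * 0.000085 ≈ 18618 N (5 s.f.)

18618 N


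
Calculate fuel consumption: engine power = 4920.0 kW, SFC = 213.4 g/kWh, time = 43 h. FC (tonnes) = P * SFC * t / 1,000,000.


Formula: FC (tonnes) = P * SFC * t / 1,000,000
Step 1 — P * SFC * t = 4920.0 * 213.4 * 43 = 45146904.0 g
Step 2 — FC (tonnes) = 45146904.0 / 1,000,000 ≈ 45.147 tonnes (5 s.f.)

45.147 tonnes


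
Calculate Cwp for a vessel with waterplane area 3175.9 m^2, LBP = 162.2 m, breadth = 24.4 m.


Formula: Cwp = Aw / (L * B)
Step 1 — L * B = 162.2 * 24.4 = 3957.68 m^2
Step 2 — Cwp = 3175.9 / 3957.68 ≈ 0.80247 (5 s.f.)

0.80247


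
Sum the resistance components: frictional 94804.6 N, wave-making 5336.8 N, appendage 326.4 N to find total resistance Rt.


Formula: Rt = Rf + Rw + Ra
Substituting: Rt = 94804.6 + 5336.8 + 326.4
Result: Rt = 100467.8 N

100467.8 N


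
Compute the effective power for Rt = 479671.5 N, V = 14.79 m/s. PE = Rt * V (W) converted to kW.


Formula: PE = Rt * V / 1000 (kW)
Step 1 — PE (W) = 479671.5 * 14.79 = 7094341.485 W
Step 2 — PE (kW) = 7094341.485 / 1000 ≈ 7094.3 kW (5 s.f.)

7094.3 kW


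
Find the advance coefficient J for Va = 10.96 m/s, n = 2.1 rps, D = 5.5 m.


Formula: J = Va / (n * D)
Step 1 — n * D = 2.1 * 5.5 = 11.55
Step 2 — J = 10.96 / 11.55 ≈ 0.94892 (5 s.f.)

0.94892


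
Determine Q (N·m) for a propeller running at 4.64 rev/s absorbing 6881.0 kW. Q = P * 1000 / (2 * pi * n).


Formula: Q = P_W / (2 * pi * n)
Step 1 — P_W = 6881.0 kW * 1000 = 6881000.0 W
Step 2 — 2 * pi * n = 2 * pi * 4.64 = 29.15398
Step 3 — Q = 6881000.0 / 29.15398 ≈ 236020 N·m (5 s.f.)

236020 N·m


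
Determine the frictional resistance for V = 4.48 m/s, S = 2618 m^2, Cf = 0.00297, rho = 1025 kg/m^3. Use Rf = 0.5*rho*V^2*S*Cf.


Formula: Rf = 0.5 * rho * V^2 * S * Cf
Step 1 — V^2 = 4.48^2 = 20.0704
Step 2 — 0.5 * rho * V^2 = 0.5 * 1025 * 20.0704 = 10286.08
Step 3 — Rf = 10286.08 * 2618 * 0.00297 ≈ 79979 N (5 s.f.)

79979 N


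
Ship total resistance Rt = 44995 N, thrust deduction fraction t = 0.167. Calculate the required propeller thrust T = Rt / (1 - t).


Formula: T = Rt / (1 - t)
Step 1 — (1 - t) = 1 - 0.167 = 0.833
Step 2 — T = 44995 / 0.833 ≈ 54016 N (5 s.f.)

54016 N


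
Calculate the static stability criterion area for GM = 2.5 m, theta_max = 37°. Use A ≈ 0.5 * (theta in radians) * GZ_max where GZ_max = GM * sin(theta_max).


Formula: GZ_max = GM * sin(theta); Area = 0.5 * theta_rad * GZ_max
Step 1 — GZ_max = 2.5 * sin(37°) = 2.5 * 0.601815 = 1.504538 m
Step 2 — theta_rad = 37 * pi/180 = 0.645772 rad
Step 3 — Area = 0.5 * 0.645772 * 1.504538 ≈ 0.48579 m·rad (5 s.f.)

0.48579 m·rad


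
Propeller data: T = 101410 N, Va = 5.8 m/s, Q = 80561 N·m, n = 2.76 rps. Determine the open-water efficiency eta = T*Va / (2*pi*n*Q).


Formula: eta = T * Va / (2 * pi * n * Q)
Step 1 — numerator = T * Va = 101410 * 5.8 = 588178.0
Step 2 — 2 * pi * n = 2 * pi * 2.76 = 17.341591
Step 3 — denominator = 17.341591 * 80561 = 1397055.91
Step 4 — eta = 588178.0 / 1397055.91 ≈ 0.42101 (5 s.f.)

0.42101


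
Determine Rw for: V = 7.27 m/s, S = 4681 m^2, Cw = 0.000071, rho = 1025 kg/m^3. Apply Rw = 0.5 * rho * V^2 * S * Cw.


Formula: Rw = 0.5 * rho * V^2 * S * Cw
Step 1 — V^2 = 7.27^2 = 52.8529
Step 2 — 0.5 * rho * V^2 = 0.5 * 1025 * 52.8529 = 27087.11125
Step 3 — Rw = 27087.11125 * 4681 * 0.000071 ≈ 9002.4 N (5 s.f.)

9002.4 N


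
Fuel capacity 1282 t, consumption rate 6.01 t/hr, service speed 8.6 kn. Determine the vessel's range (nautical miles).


Formula: endurance = fuel / rate; range = endurance * speed
Step 1 — endurance = 1282 / 6.01 = 213.3111 hours
Step 2 — range = 213.3111 * 8.6 ≈ 1834.5 nautical miles (5 s.f.)

1834.5 NM


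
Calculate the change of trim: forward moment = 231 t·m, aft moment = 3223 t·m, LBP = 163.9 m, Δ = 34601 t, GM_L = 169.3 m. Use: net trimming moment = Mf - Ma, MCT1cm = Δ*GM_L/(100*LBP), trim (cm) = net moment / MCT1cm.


Formula: net trimming moment = Mf - Ma; MCT1cm = Δ*GM_L/(100*LBP); trim = net moment / MCT1cm
Step 1 — net trimming moment = 231 - 3223 = -2992 t·m
Step 2 — MCT1cm = 34601 * 169.3 / (100 * 163.9) = 357.41 t·m/cm
Step 3 — trim = -2992 / 357.41 ≈ -8.3713 cm (5 s.f.)

-8.3713 cm


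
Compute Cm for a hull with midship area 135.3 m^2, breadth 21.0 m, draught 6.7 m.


Formula: Cm = Am / (B * T)
Step 1 — B * T = 21.0 * 6.7 = 140.7 m^2
Step 2 — Cm = 135.3 / 140.7 ≈ 0.96162 (5 s.f.)

0.96162


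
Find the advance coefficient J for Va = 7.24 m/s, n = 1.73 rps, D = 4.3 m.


Formula: J = Va / (n * D)
Step 1 — n * D = 1.73 * 4.3 = 7.439
Step 2 — J = 7.24 / 7.439 ≈ 0.97325 (5 s.f.)

0.97325


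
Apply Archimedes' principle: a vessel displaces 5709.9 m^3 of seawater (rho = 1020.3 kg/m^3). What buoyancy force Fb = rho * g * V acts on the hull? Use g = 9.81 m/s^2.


Formula: Fb = rho * g * V
Substituting: Fb = 1020.3 * 9.81 * 5709.9
Intermediate: 1020.3 * 9.81 = 10009.143
Result: Fb = 10009.143 * 5709.9 ≈ 57151000 N (5 s.f.)

57151000 N


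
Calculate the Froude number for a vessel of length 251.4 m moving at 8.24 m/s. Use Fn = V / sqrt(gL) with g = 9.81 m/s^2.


Formula: Fn = V / sqrt(g * L)
Step 1 — g * L = 9.81 * 251.4 = 2466.234
Step 2 — sqrt(g * L) = sqrt(2466.234) = 49.661192
Step 3 — Fn = 8.24 / 49.661192 ≈ 0.16592 (5 s.f.)

0.16592


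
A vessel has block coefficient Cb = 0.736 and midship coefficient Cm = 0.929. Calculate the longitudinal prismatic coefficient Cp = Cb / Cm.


Formula: Cp = Cb / Cm
Substituting: Cp = 0.736 / 0.929
Result: Cp ≈ 0.79225 (5 s.f.)

0.79225


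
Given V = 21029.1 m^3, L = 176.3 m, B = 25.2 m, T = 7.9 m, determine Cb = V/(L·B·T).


Formula: Cb = V / (L * B * T)
Step 1 — L * B * T = 176.3 * 25.2 * 7.9 = 35097.804 m^3
Step 2 — Cb = 21029.1 / 35097.804 ≈ 0.59916 (5 s.f.)

0.59916


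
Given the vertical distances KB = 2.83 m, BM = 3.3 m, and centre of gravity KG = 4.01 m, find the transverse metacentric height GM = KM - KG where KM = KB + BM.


Formula: GM = KB + BM - KG
Step 1 — KM = KB + BM = 2.83 + 3.3 = 6.13 m
Step 2 — GM = KM - KG = 6.13 - 4.01 = 2.12 m

2.12 m


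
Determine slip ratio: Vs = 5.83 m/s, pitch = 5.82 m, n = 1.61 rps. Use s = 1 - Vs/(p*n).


Formula: s = 1 - Vs / (p * n)
Step 1 — p * n = 5.82 * 1.61 = 9.3702
Step 2 — Vs / (p*n) = 5.83 / 9.3702 = 0.622185 (6 d.p.)
Step 3 — s = 1 - 0.622185 = 0.377815

0.377815


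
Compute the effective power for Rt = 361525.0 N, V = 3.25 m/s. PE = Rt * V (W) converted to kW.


Formula: PE = Rt * V / 1000 (kW)
Step 1 — PE (W) = 361525.0 * 3.25 = 1174956.25 W
Step 2 — PE (kW) = 1174956.25 / 1000 ≈ 1175.0 kW (5 s.f.)

1175.0 kW


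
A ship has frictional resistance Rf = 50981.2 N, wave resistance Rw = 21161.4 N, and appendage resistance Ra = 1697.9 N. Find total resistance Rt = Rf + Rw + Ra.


Formula: Rt = Rf + Rw + Ra
Substituting: Rt = 50981.2 + 21161.4 + 1697.9
Result: Rt = 73840.5 N

73840.5 N


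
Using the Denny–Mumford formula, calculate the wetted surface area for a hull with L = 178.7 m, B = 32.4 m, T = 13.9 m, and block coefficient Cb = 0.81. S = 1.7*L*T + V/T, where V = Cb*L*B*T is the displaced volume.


Formula: S = 1.7*L*T + V/T with V = Cb*L*B*T, i.e. S = L * (1.7*T + Cb*B)
Step 1 — 1.7*T = 1.7 * 13.9 = 23.63 m
Step 2 — Cb*B = 0.81 * 32.4 = 26.244 m
Step 3 — 1.7*T + Cb*B = 23.63 + 26.244 = 49.874 m
Step 4 — S = 178.7 * 49.874 ≈ 8912.5 m^2 (5 s.f.)

8912.5 m^2


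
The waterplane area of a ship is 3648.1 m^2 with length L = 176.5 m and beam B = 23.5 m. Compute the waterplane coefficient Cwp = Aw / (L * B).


Formula: Cwp = Aw / (L * B)
Step 1 — L * B = 176.5 * 23.5 = 4147.75 m^2
Step 2 — Cwp = 3648.1 / 4147.75 ≈ 0.87954 (5 s.f.)

0.87954


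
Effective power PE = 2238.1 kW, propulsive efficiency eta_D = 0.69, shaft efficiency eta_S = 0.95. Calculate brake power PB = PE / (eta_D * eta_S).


Formula: PB = PE / (eta_D * eta_S)
Step 1 — combined efficiency = eta_D * eta_S = 0.69 * 0.95 = 0.6555
Step 2 — PB = 2238.1 / 0.6555 ≈ 3414.3 kW (5 s.f.)

3414.3 kW


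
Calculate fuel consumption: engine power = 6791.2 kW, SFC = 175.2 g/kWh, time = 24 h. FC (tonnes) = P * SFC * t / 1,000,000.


Formula: FC (tonnes) = P * SFC * t / 1,000,000
Step 1 — P * SFC * t = 6791.2 * 175.2 * 24 = 28555637.76 g
Step 2 — FC (tonnes) = 28555637.76 / 1,000,000 ≈ 28.556 tonnes (5 s.f.)

28.556 tonnes


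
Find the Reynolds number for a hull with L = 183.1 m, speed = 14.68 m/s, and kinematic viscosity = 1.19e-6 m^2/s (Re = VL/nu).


Formula: Re = V * L / nu
Step 1 — V * L = 14.68 * 183.1 = 2687.908 m^2/s
Step 2 — Re = 2687.908 / 1.19e-6 = 2.26e+09

2.26e+09


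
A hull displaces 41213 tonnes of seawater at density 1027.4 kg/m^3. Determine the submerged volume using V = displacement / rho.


Formula: V = mass / rho
Step 1 — convert tonnes to kg: 41213 t * 1000 = 41213000 kg
Step 2 — V = 41213000 / 1027.4 ≈ 40114 m^3 (5 s.f.)

40114 m^3


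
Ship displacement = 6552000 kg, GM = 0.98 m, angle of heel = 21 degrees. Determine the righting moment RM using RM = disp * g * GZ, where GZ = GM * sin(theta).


Formula: GZ = GM * sin(theta); RM = disp * g * GZ
Step 1 — GZ = 0.98 * sin(21°) = 0.98 * 0.358368 = 0.351201 m
Step 2 — RM = 6552000 * 9.81 * 0.351201 ≈ 22573000 N·m (5 s.f.)

22573000 N·m


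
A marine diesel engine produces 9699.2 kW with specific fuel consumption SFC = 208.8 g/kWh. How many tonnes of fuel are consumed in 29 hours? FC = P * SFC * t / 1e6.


Formula: FC (tonnes) = P * SFC * t / 1,000,000
Step 1 — P * SFC * t = 9699.2 * 208.8 * 29 = 58730595.84 g
Step 2 — FC (tonnes) = 58730595.84 / 1,000,000 ≈ 58.731 tonnes (5 s.f.)

58.731 tonnes


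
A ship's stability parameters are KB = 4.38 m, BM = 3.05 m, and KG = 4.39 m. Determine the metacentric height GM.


Formula: GM = KB + BM - KG
Step 1 — KM = KB + BM = 4.38 + 3.05 = 7.43 m
Step 2 — GM = KM - KG = 7.43 - 4.39 = 3.04 m

3.04 m


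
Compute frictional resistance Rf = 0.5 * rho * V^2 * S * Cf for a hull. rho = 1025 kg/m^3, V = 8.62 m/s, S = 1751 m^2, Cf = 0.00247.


Formula: Rf = 0.5 * rho * V^2 * S * Cf
Step 1 — V^2 = 8.62^2 = 74.3044
Step 2 — 0.5 * rho * V^2 = 0.5 * 1025 * 74.3044 = 38081.005
Step 3 — Rf = 38081.005 * 1751 * 0.00247 ≈ 164700 N (5 s.f.)

164700 N


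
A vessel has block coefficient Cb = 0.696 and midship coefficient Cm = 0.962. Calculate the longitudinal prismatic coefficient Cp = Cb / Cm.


Formula: Cp = Cb / Cm
Substituting: Cp = 0.696 / 0.962
Result: Cp ≈ 0.72349 (5 s.f.)

0.72349


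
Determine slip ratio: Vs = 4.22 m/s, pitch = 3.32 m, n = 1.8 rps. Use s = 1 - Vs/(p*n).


Formula: s = 1 - Vs / (p * n)
Step 1 — p * n = 3.32 * 1.8 = 5.976
Step 2 — Vs / (p*n) = 4.22 / 5.976 = 0.706158 (6 d.p.)
Step 3 — s = 1 - 0.706158 = 0.293842

0.293842


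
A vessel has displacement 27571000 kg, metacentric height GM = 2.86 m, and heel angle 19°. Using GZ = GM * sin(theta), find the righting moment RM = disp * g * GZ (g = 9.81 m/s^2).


Formula: GZ = GM * sin(theta); RM = disp * g * GZ
Step 1 — GZ = 2.86 * sin(19°) = 2.86 * 0.325568 = 0.931124 m
Step 2 — RM = 27571000 * 9.81 * 0.931124 ≈ 251840000 N·m (5 s.f.)

251840000 N·m


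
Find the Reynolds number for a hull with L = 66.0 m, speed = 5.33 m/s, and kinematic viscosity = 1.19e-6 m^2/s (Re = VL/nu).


Formula: Re = V * L / nu
Step 1 — V * L = 5.33 * 66.0 = 351.78 m^2/s
Step 2 — Re = 351.78 / 1.19e-6 = 2.96e+08

2.96e+08


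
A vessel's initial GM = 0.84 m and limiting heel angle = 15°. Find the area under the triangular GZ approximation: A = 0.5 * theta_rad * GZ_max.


Formula: GZ_max = GM * sin(theta); Area = 0.5 * theta_rad * GZ_max
Step 1 — GZ_max = 0.84 * sin(15°) = 0.84 * 0.258819 = 0.217408 m
Step 2 — theta_rad = 15 * pi/180 = 0.261799 rad
Step 3 — Area = 0.5 * 0.261799 * 0.217408 ≈ 0.028459 m·rad (5 s.f.)

0.028459 m·rad


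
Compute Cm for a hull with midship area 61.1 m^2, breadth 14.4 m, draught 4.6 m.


Formula: Cm = Am / (B * T)
Step 1 — B * T = 14.4 * 4.6 = 66.24 m^2
Step 2 — Cm = 61.1 / 66.24 ≈ 0.92240 (5 s.f.)

0.92240


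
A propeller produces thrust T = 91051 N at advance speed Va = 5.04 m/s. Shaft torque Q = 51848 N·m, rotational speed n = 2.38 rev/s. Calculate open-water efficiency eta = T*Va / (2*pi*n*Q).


Formula: eta = T * Va / (2 * pi * n * Q)
Step 1 — numerator = T * Va = 91051 * 5.04 = 458897.04
Step 2 — 2 * pi * n = 2 * pi * 2.38 = 14.953981
Step 3 — denominator = 14.953981 * 51848 = 775334.01
Step 4 — eta = 458897.04 / 775334.01 ≈ 0.59187 (5 s.f.)

0.59187


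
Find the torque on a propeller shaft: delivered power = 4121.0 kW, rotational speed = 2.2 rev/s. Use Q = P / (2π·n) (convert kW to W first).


Formula: Q = P_W / (2 * pi * n)
Step 1 — P_W = 4121.0 kW * 1000 = 4121000.0 W
Step 2 — 2 * pi * n = 2 * pi * 2.2 = 13.823008
Step 3 — Q = 4121000.0 / 13.823008 ≈ 298130 N·m (5 s.f.)

298130 N·m


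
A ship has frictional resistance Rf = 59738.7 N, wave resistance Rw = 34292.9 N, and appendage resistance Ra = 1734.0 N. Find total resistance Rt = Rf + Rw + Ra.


Formula: Rt = Rf + Rw + Ra
Substituting: Rt = 59738.7 + 34292.9 + 1734.0
Result: Rt = 95765.6 N

95765.6 N


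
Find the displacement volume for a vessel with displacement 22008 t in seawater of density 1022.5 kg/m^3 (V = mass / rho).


Formula: V = mass / rho
Step 1 — convert tonnes to kg: 22008 t * 1000 = 22008000 kg
Step 2 — V = 22008000 / 1022.5 ≈ 21524 m^3 (5 s.f.)

21524 m^3


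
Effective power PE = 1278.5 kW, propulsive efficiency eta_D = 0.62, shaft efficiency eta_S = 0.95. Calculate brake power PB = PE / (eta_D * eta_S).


Formula: PB = PE / (eta_D * eta_S)
Step 1 — combined efficiency = eta_D * eta_S = 0.62 * 0.95 = 0.589
Step 2 — PB = 1278.5 / 0.589 ≈ 2170.6 kW (5 s.f.)

2170.6 kW


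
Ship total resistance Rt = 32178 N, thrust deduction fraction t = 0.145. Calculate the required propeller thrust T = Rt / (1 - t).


Formula: T = Rt / (1 - t)
Step 1 — (1 - t) = 1 - 0.145 = 0.855
Step 2 — T = 32178 / 0.855 ≈ 37635 N (5 s.f.)

37635 N


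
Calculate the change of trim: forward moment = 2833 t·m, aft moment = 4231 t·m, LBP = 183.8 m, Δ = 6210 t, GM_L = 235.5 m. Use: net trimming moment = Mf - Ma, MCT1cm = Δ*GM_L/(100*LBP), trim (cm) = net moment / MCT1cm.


Formula: net trimming moment = Mf - Ma; MCT1cm = Δ*GM_L/(100*LBP); trim = net moment / MCT1cm
Step 1 — net trimming moment = 2833 - 4231 = -1398 t·m
Step 2 — MCT1cm = 6210 * 235.5 / (100 * 183.8) = 79.5677 t·m/cm
Step 3 — trim = -1398 / 79.5677 ≈ -17.570 cm (5 s.f.)

-17.570 cm


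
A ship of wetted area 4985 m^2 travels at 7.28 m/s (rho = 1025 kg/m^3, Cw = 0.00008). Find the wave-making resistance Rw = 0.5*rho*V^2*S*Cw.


Formula: Rw = 0.5 * rho * V^2 * S * Cw
Step 1 — V^2 = 7.28^2 = 52.9984
Step 2 — 0.5 * rho * V^2 = 0.5 * 1025 * 52.9984 = 27161.68
Step 3 — Rw = 27161.68 * 4985 * 0.00008 ≈ 10832 N (5 s.f.)

10832 N


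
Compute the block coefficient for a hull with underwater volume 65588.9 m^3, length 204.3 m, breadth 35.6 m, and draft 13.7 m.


Formula: Cb = V / (L * B * T)
Step 1 — L * B * T = 204.3 * 35.6 * 13.7 = 99641.196 m^3
Step 2 — Cb = 65588.9 / 99641.196 ≈ 0.65825 (5 s.f.)

0.65825


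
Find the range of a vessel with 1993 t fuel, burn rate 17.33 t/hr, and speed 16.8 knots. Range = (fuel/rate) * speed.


Formula: endurance = fuel / rate; range = endurance * speed
Step 1 — endurance = 1993 / 17.33 = 115.0029 hours
Step 2 — range = 115.0029 * 16.8 ≈ 1932.0 nautical miles (5 s.f.)

1932.0 NM


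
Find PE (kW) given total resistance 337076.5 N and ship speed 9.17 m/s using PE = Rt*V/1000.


Formula: PE = Rt * V / 1000 (kW)
Step 1 — PE (W) = 337076.5 * 9.17 = 3090991.505 W
Step 2 — PE (kW) = 3090991.505 / 1000 ≈ 3091.0 kW (5 s.f.)

3091.0 kW


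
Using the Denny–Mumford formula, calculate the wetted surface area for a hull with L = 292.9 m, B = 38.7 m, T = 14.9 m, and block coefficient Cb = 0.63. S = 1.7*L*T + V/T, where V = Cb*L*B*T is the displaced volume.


Formula: S = 1.7*L*T + V/T with V = Cb*L*B*T, i.e. S = L * (1.7*T + Cb*B)
Step 1 — 1.7*T = 1.7 * 14.9 = 25.33 m
Step 2 — Cb*B = 0.63 * 38.7 = 24.381 m
Step 3 — 1.7*T + Cb*B = 25.33 + 24.381 = 49.711 m
Step 4 — S = 292.9 * 49.711 ≈ 14560 m^2 (5 s.f.)

14560 m^2


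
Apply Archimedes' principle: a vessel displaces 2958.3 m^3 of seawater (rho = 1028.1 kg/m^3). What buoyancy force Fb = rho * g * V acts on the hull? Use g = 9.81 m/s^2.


Formula: Fb = rho * g * V
Substituting: Fb = 1028.1 * 9.81 * 2958.3
Intermediate: 1028.1 * 9.81 = 10085.661
Result: Fb = 10085.661 * 2958.3 ≈ 29836000 N (5 s.f.)

29836000 N


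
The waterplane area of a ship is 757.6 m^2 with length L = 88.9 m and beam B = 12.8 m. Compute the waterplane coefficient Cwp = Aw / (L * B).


Formula: Cwp = Aw / (L * B)
Step 1 — L * B = 88.9 * 12.8 = 1137.92 m^2
Step 2 — Cwp = 757.6 / 1137.92 ≈ 0.66578 (5 s.f.)

0.66578


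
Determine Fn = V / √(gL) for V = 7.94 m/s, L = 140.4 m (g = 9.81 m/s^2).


Formula: Fn = V / sqrt(g * L)
Step 1 — g * L = 9.81 * 140.4 = 1377.324
Step 2 — sqrt(g * L) = sqrt(1377.324) = 37.112316
Step 3 — Fn = 7.94 / 37.112316 ≈ 0.21395 (5 s.f.)

0.21395


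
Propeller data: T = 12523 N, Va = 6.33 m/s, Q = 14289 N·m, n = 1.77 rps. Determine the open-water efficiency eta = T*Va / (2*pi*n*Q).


Formula: eta = T * Va / (2 * pi * n * Q)
Step 1 — numerator = T * Va = 12523 * 6.33 = 79270.59
Step 2 — 2 * pi * n = 2 * pi * 1.77 = 11.121238
Step 3 — denominator = 11.121238 * 14289 = 158911.37
Step 4 — eta = 79270.59 / 158911.37 ≈ 0.49884 (5 s.f.)

0.49884


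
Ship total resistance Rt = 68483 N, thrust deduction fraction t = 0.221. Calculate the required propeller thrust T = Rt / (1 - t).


Formula: T = Rt / (1 - t)
Step 1 — (1 - t) = 1 - 0.221 = 0.779
Step 2 — T = 68483 / 0.779 ≈ 87911 N (5 s.f.)

87911 N


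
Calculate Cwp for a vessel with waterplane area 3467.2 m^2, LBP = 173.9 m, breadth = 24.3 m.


Formula: Cwp = Aw / (L * B)
Step 1 — L * B = 173.9 * 24.3 = 4225.77 m^2
Step 2 — Cwp = 3467.2 / 4225.77 ≈ 0.82049 (5 s.f.)

0.82049


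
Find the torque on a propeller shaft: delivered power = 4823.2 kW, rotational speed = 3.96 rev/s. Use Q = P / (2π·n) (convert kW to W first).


Formula: Q = P_W / (2 * pi * n)
Step 1 — P_W = 4823.2 kW * 1000 = 4823200.0 W
Step 2 — 2 * pi * n = 2 * pi * 3.96 = 24.881414
Step 3 — Q = 4823200.0 / 24.881414 ≈ 193850 N·m (5 s.f.)

193850 N·m


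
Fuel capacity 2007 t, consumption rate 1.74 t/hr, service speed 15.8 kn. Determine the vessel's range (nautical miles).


Formula: endurance = fuel / rate; range = endurance * speed
Step 1 — endurance = 2007 / 1.74 = 1153.4483 hours
Step 2 — range = 1153.4483 * 15.8 ≈ 18224 nautical miles (5 s.f.)

18224 NM


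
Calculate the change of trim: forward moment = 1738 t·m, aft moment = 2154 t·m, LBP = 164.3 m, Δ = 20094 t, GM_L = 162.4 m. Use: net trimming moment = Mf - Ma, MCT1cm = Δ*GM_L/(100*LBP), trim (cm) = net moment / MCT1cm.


Formula: net trimming moment = Mf - Ma; MCT1cm = Δ*GM_L/(100*LBP); trim = net moment / MCT1cm
Step 1 — net trimming moment = 1738 - 2154 = -416 t·m
Step 2 — MCT1cm = 20094 * 162.4 / (100 * 164.3) = 198.6163 t·m/cm
Step 3 — trim = -416 / 198.6163 ≈ -2.0945 cm (5 s.f.)

-2.0945 cm


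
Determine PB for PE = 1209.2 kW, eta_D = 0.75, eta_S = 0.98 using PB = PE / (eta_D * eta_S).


Formula: PB = PE / (eta_D * eta_S)
Step 1 — combined efficiency = eta_D * eta_S = 0.75 * 0.98 = 0.735
Step 2 — PB = 1209.2 / 0.735 ≈ 1645.2 kW (5 s.f.)

1645.2 kW


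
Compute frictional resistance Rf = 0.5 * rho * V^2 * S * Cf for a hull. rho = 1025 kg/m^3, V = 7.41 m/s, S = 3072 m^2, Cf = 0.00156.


Formula: Rf = 0.5 * rho * V^2 * S * Cf
Step 1 — V^2 = 7.41^2 = 54.9081
Step 2 — 0.5 * rho * V^2 = 0.5 * 1025 * 54.9081 = 28140.40125
Step 3 — Rf = 28140.40125 * 3072 * 0.00156 ≈ 134860 N (5 s.f.)

134860 N


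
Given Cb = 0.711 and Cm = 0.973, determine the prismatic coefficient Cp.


Formula: Cp = Cb / Cm
Substituting: Cp = 0.711 / 0.973
Result: Cp ≈ 0.73073 (5 s.f.)

0.73073


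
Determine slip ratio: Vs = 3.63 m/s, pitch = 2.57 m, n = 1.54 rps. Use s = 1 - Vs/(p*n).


Formula: s = 1 - Vs / (p * n)
Step 1 — p * n = 2.57 * 1.54 = 3.9578
Step 2 — Vs / (p*n) = 3.63 / 3.9578 = 0.917176 (6 d.p.)
Step 3 — s = 1 - 0.917176 = 0.082824

0.082824


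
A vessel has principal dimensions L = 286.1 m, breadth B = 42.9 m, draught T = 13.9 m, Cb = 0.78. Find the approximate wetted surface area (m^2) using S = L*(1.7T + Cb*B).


Formula: S = 1.7*L*T + V/T with V = Cb*L*B*T, i.e. S = L * (1.7*T + Cb*B)
Step 1 — 1.7*T = 1.7 * 13.9 = 23.63 m
Step 2 — Cb*B = 0.78 * 42.9 = 33.462 m
Step 3 — 1.7*T + Cb*B = 23.63 + 33.462 = 57.092 m
Step 4 — S = 286.1 * 57.092 ≈ 16334 m^2 (5 s.f.)

16334 m^2
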